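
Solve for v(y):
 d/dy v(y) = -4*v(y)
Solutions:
 v(y) = C1*exp(-4*y)


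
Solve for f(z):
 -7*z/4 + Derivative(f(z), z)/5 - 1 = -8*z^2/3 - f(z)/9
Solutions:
 f(z) = C1*exp(-5*z/9) - 24*z^2 + 2043*z/20 - 17487/100


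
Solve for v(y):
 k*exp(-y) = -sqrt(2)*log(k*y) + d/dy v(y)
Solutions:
 v(y) = C1 - k*exp(-y) + sqrt(2)*y*log(k*y) - sqrt(2)*y


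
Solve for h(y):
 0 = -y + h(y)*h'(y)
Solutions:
 h(y) = -sqrt(C1 + y^2)
 h(y) = sqrt(C1 + y^2)


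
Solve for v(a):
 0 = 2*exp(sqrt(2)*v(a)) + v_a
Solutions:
 v(a) = sqrt(2)*(2*log(1/(C1 + 2*a)) - log(2))/4


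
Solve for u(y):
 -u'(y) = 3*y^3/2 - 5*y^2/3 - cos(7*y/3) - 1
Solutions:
 u(y) = C1 - 3*y^4/8 + 5*y^3/9 + y + 3*sin(7*y/3)/7


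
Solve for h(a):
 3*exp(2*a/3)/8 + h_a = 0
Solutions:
 h(a) = C1 - 9*exp(2*a/3)/16


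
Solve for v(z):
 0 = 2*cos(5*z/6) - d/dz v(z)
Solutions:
 v(z) = C1 + 12*sin(5*z/6)/5


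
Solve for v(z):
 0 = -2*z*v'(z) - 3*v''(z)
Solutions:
 v(z) = C1 + C2*erf(sqrt(3)*z/3)


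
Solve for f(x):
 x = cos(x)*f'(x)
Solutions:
 f(x) = C1 + Integral(x/cos(x), x)


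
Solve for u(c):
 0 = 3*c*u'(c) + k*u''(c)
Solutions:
 u(c) = C1 + C2*sqrt(k)*erf(sqrt(6)*c*sqrt(1/k)/2)


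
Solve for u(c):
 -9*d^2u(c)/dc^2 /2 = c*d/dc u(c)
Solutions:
 u(c) = C1 + C2*erf(c/3)


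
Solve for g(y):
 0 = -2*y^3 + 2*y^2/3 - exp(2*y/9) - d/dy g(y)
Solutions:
 g(y) = C1 - y^4/2 + 2*y^3/9 - 9*exp(2*y/9)/2


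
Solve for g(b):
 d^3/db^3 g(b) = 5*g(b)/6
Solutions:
 g(b) = C3*exp(5^(1/3)*6^(2/3)*b/6) + (C1*sin(2^(2/3)*3^(1/6)*5^(1/3)*b/4) + C2*cos(2^(2/3)*3^(1/6)*5^(1/3)*b/4))*exp(-5^(1/3)*6^(2/3)*b/12)


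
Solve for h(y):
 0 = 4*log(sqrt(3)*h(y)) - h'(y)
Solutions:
 -Integral(1/(2*log(_y) + log(3)), (_y, h(y)))/2 = C1 - y


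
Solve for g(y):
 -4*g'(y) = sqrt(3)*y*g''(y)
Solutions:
 g(y) = C1 + C2*y^(1 - 4*sqrt(3)/3)


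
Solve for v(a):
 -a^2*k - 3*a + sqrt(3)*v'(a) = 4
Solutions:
 v(a) = C1 + sqrt(3)*a^3*k/9 + sqrt(3)*a^2/2 + 4*sqrt(3)*a/3


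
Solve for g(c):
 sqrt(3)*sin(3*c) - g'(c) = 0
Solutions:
 g(c) = C1 - sqrt(3)*cos(3*c)/3


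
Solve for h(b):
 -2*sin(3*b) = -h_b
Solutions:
 h(b) = C1 - 2*cos(3*b)/3


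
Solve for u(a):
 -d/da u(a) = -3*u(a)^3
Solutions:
 u(a) = -sqrt(2)*sqrt(-1/(C1 + 3*a))/2
 u(a) = sqrt(2)*sqrt(-1/(C1 + 3*a))/2


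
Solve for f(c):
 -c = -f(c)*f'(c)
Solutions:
 f(c) = -sqrt(C1 + c^2)
 f(c) = sqrt(C1 + c^2)


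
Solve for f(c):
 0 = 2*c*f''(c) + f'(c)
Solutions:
 f(c) = C1 + C2*sqrt(c)


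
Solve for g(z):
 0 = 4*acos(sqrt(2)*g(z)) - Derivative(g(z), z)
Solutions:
 Integral(1/acos(sqrt(2)*_y), (_y, g(z))) = C1 + 4*z


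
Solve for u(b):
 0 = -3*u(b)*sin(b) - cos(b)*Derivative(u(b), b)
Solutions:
 u(b) = C1*cos(b)^3


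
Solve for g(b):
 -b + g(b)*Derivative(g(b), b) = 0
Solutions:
 g(b) = -sqrt(C1 + b^2)
 g(b) = sqrt(C1 + b^2)


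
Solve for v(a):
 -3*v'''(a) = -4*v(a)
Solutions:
 v(a) = C3*exp(6^(2/3)*a/3) + (C1*sin(2^(2/3)*3^(1/6)*a/2) + C2*cos(2^(2/3)*3^(1/6)*a/2))*exp(-6^(2/3)*a/6)


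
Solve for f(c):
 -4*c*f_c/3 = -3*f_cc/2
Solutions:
 f(c) = C1 + C2*erfi(2*c/3)


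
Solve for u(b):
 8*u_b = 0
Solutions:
 u(b) = C1


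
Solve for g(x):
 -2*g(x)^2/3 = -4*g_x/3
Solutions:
 g(x) = -2/(C1 + x)


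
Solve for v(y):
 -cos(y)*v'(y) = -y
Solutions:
 v(y) = C1 + Integral(y/cos(y), y)


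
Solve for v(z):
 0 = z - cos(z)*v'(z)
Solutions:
 v(z) = C1 + Integral(z/cos(z), z)


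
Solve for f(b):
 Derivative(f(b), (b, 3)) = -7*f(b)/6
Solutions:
 f(b) = C3*exp(-6^(2/3)*7^(1/3)*b/6) + (C1*sin(2^(2/3)*3^(1/6)*7^(1/3)*b/4) + C2*cos(2^(2/3)*3^(1/6)*7^(1/3)*b/4))*exp(6^(2/3)*7^(1/3)*b/12)


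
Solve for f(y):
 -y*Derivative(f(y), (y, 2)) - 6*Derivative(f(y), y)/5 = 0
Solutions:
 f(y) = C1 + C2/y^(1/5)


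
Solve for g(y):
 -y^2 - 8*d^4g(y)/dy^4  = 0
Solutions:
 g(y) = C1 + C2*y + C3*y^2 + C4*y^3 - y^6/2880


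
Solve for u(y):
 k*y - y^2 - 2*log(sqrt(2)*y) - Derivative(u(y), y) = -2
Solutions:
 u(y) = C1 + k*y^2/2 - y^3/3 - 2*y*log(y) - y*log(2) + 4*y


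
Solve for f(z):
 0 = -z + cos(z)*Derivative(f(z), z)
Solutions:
 f(z) = C1 + Integral(z/cos(z), z)


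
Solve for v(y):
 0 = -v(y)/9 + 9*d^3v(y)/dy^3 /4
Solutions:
 v(y) = C3*exp(6^(2/3)*y/9) + (C1*sin(2^(2/3)*3^(1/6)*y/6) + C2*cos(2^(2/3)*3^(1/6)*y/6))*exp(-6^(2/3)*y/18)


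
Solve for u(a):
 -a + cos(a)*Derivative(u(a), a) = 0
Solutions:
 u(a) = C1 + Integral(a/cos(a), a)


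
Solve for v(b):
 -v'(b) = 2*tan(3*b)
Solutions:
 v(b) = C1 + 2*log(cos(3*b))/3


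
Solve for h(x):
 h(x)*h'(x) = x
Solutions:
 h(x) = -sqrt(C1 + x^2)
 h(x) = sqrt(C1 + x^2)


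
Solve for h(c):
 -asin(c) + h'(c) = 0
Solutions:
 h(c) = C1 + c*asin(c) + sqrt(1 - c^2)


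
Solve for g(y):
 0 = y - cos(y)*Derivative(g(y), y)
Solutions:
 g(y) = C1 + Integral(y/cos(y), y)


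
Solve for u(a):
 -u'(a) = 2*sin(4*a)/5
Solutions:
 u(a) = C1 + cos(4*a)/10


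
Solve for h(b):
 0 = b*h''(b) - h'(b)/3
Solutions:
 h(b) = C1 + C2*b^(4/3)


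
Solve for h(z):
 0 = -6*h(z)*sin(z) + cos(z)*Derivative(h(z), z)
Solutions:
 h(z) = C1/cos(z)^6


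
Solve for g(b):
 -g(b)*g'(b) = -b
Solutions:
 g(b) = -sqrt(C1 + b^2)
 g(b) = sqrt(C1 + b^2)


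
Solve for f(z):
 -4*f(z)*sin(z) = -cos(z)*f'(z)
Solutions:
 f(z) = C1/cos(z)^4


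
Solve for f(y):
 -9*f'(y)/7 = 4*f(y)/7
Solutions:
 f(y) = C1*exp(-4*y/9)


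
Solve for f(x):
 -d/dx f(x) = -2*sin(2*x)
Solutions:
 f(x) = C1 - cos(2*x)


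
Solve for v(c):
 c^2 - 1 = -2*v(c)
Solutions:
 v(c) = 1/2 - c^2/2


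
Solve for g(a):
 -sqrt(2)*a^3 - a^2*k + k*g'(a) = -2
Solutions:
 g(a) = C1 + sqrt(2)*a^4/(4*k) + a^3/3 - 2*a/k


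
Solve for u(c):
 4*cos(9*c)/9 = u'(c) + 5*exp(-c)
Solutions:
 u(c) = C1 + 4*sin(9*c)/81 + 5*exp(-c)


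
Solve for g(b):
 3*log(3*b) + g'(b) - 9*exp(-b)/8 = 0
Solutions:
 g(b) = C1 - 3*b*log(b) + 3*b*(1 - log(3)) - 9*exp(-b)/8


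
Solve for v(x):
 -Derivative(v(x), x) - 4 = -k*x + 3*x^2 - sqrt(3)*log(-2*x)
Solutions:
 v(x) = C1 + k*x^2/2 - x^3 + sqrt(3)*x*log(-x) + x*(-4 - sqrt(3) + sqrt(3)*log(2))


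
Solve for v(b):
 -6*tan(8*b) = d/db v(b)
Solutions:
 v(b) = C1 + 3*log(cos(8*b))/4


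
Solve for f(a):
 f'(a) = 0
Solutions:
 f(a) = C1


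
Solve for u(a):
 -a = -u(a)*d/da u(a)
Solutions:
 u(a) = -sqrt(C1 + a^2)
 u(a) = sqrt(C1 + a^2)


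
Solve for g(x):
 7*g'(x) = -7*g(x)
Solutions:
 g(x) = C1*exp(-x)


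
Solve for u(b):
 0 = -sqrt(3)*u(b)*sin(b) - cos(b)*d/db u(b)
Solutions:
 u(b) = C1*cos(b)^(sqrt(3))


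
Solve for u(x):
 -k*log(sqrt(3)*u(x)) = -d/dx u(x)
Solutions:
 Integral(1/(2*log(_y) + log(3)), (_y, u(x))) = C1 + k*x/2


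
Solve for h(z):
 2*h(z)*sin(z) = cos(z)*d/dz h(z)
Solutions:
 h(z) = C1/cos(z)^2


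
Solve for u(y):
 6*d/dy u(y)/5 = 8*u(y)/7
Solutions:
 u(y) = C1*exp(20*y/21)


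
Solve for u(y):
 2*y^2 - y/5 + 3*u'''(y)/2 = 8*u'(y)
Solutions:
 u(y) = C1 + C2*exp(-4*sqrt(3)*y/3) + C3*exp(4*sqrt(3)*y/3) + y^3/12 - y^2/80 + 3*y/32


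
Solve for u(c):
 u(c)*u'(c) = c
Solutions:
 u(c) = -sqrt(C1 + c^2)
 u(c) = sqrt(C1 + c^2)


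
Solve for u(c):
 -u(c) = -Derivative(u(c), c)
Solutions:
 u(c) = C1*exp(c)


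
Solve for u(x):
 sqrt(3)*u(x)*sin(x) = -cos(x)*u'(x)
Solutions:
 u(x) = C1*cos(x)^(sqrt(3))


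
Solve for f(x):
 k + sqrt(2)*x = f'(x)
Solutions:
 f(x) = C1 + k*x + sqrt(2)*x^2/2


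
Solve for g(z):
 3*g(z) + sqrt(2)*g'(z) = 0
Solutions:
 g(z) = C1*exp(-3*sqrt(2)*z/2)


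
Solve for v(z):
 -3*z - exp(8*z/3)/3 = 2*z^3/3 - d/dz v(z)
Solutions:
 v(z) = C1 + z^4/6 + 3*z^2/2 + exp(8*z/3)/8


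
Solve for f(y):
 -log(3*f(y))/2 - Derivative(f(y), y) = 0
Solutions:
 2*Integral(1/(log(_y) + log(3)), (_y, f(y))) = C1 - y


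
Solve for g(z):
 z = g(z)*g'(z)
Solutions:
 g(z) = -sqrt(C1 + z^2)
 g(z) = sqrt(C1 + z^2)


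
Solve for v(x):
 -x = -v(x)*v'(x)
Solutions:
 v(x) = -sqrt(C1 + x^2)
 v(x) = sqrt(C1 + x^2)


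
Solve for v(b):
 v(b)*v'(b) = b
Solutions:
 v(b) = -sqrt(C1 + b^2)
 v(b) = sqrt(C1 + b^2)


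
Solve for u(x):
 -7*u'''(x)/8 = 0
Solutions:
 u(x) = C1 + C2*x + C3*x^2


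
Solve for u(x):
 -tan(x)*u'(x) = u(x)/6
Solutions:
 u(x) = C1/sin(x)^(1/6)


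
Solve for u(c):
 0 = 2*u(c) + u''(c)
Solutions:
 u(c) = C1*sin(sqrt(2)*c) + C2*cos(sqrt(2)*c)


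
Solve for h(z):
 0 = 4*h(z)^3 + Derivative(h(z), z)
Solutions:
 h(z) = -sqrt(2)*sqrt(-1/(C1 - 4*z))/2
 h(z) = sqrt(2)*sqrt(-1/(C1 - 4*z))/2


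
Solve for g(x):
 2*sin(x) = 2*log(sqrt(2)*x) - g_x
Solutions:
 g(x) = C1 + 2*x*log(x) - 2*x + x*log(2) + 2*cos(x)


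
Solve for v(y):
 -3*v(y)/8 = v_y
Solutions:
 v(y) = C1*exp(-3*y/8)


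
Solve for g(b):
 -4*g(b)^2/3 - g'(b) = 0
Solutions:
 g(b) = 3/(C1 + 4*b)


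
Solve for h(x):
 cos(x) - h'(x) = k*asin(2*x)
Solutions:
 h(x) = C1 - k*(x*asin(2*x) + sqrt(1 - 4*x^2)/2) + sin(x)


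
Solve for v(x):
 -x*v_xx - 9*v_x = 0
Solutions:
 v(x) = C1 + C2/x^8


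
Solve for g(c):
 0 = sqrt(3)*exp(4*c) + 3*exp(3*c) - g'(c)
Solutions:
 g(c) = C1 + sqrt(3)*exp(4*c)/4 + exp(3*c)


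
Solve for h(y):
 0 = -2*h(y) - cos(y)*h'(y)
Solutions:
 h(y) = C1*(sin(y) - 1)/(sin(y) + 1)


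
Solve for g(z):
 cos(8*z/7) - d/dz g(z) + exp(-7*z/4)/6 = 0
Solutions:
 g(z) = C1 + 7*sin(8*z/7)/8 - 2*exp(-7*z/4)/21


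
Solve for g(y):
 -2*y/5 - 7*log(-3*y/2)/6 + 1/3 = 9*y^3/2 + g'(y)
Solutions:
 g(y) = C1 - 9*y^4/8 - y^2/5 - 7*y*log(-y)/6 + y*(-7*log(3) + 7*log(2) + 9)/6


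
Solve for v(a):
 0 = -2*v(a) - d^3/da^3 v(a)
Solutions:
 v(a) = C3*exp(-2^(1/3)*a) + (C1*sin(2^(1/3)*sqrt(3)*a/2) + C2*cos(2^(1/3)*sqrt(3)*a/2))*exp(2^(1/3)*a/2)


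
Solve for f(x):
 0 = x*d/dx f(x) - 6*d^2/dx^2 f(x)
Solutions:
 f(x) = C1 + C2*erfi(sqrt(3)*x/6)


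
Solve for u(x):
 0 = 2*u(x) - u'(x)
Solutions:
 u(x) = C1*exp(2*x)


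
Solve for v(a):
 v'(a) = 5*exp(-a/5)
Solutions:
 v(a) = C1 - 25*exp(-a/5)


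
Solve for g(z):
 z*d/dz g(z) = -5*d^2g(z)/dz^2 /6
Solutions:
 g(z) = C1 + C2*erf(sqrt(15)*z/5)


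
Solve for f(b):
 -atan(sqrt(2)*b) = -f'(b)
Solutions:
 f(b) = C1 + b*atan(sqrt(2)*b) - sqrt(2)*log(2*b^2 + 1)/4


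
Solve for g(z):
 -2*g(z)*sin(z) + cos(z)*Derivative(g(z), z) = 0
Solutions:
 g(z) = C1/cos(z)^2


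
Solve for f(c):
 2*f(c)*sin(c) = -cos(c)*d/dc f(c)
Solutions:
 f(c) = C1*cos(c)^2


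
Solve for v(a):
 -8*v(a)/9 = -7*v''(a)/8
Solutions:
 v(a) = C1*exp(-8*sqrt(7)*a/21) + C2*exp(8*sqrt(7)*a/21)


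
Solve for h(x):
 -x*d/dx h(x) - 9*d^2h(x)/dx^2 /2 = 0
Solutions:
 h(x) = C1 + C2*erf(x/3)


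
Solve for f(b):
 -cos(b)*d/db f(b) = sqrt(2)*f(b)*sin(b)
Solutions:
 f(b) = C1*cos(b)^(sqrt(2))


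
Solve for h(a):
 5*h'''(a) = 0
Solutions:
 h(a) = C1 + C2*a + C3*a^2


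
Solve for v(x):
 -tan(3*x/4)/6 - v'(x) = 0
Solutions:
 v(x) = C1 + 2*log(cos(3*x/4))/9


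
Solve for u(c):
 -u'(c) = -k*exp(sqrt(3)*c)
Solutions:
 u(c) = C1 + sqrt(3)*k*exp(sqrt(3)*c)/3


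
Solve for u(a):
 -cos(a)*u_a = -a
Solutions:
 u(a) = C1 + Integral(a/cos(a), a)


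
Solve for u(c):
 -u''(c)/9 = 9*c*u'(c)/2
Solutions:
 u(c) = C1 + C2*erf(9*c/2)


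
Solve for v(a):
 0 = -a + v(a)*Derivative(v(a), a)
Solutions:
 v(a) = -sqrt(C1 + a^2)
 v(a) = sqrt(C1 + a^2)


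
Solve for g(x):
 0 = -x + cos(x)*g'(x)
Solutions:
 g(x) = C1 + Integral(x/cos(x), x)


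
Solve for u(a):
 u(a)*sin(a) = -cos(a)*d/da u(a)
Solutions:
 u(a) = C1*cos(a)


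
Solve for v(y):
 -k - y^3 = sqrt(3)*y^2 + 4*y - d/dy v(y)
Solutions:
 v(y) = C1 + k*y + y^4/4 + sqrt(3)*y^3/3 + 2*y^2


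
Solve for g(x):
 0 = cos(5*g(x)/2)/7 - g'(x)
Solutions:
 -x/7 - log(sin(5*g(x)/2) - 1)/5 + log(sin(5*g(x)/2) + 1)/5 = C1


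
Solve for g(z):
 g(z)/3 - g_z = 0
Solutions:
 g(z) = C1*exp(z/3)


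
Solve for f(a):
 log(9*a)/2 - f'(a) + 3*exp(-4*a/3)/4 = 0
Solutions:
 f(a) = C1 + a*log(a)/2 + a*(-1/2 + log(3)) - 9*exp(-4*a/3)/16


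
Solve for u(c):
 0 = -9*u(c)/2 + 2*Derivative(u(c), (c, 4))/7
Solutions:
 u(c) = C1*exp(-sqrt(6)*7^(1/4)*c/2) + C2*exp(sqrt(6)*7^(1/4)*c/2) + C3*sin(sqrt(6)*7^(1/4)*c/2) + C4*cos(sqrt(6)*7^(1/4)*c/2)


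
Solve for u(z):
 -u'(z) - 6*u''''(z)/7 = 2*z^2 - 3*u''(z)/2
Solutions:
 u(z) = C1 + C2*exp(21^(1/3)*z*(21^(1/3)/(sqrt(15) + 6)^(1/3) + (sqrt(15) + 6)^(1/3))/12)*sin(3^(1/6)*7^(1/3)*z*(-3^(2/3)*(sqrt(15) + 6)^(1/3) + 3*7^(1/3)/(sqrt(15) + 6)^(1/3))/12) + C3*exp(21^(1/3)*z*(21^(1/3)/(sqrt(15) + 6)^(1/3) + (sqrt(15) + 6)^(1/3))/12)*cos(3^(1/6)*7^(1/3)*z*(-3^(2/3)*(sqrt(15) + 6)^(1/3) + 3*7^(1/3)/(sqrt(15) + 6)^(1/3))/12) + C4*exp(-21^(1/3)*z*(21^(1/3)/(sqrt(15) + 6)^(1/3) + (sqrt(15) + 6)^(1/3))/6) - 2*z^3/3 - 3*z^2 - 9*z


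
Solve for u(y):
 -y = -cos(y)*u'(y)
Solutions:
 u(y) = C1 + Integral(y/cos(y), y)


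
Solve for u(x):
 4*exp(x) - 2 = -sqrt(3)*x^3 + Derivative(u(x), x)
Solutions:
 u(x) = C1 + sqrt(3)*x^4/4 - 2*x + 4*exp(x)


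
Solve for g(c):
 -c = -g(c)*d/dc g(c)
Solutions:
 g(c) = -sqrt(C1 + c^2)
 g(c) = sqrt(C1 + c^2)


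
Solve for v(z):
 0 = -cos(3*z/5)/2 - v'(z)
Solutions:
 v(z) = C1 - 5*sin(3*z/5)/6


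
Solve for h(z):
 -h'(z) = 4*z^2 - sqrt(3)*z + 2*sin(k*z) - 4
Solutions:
 h(z) = C1 - 4*z^3/3 + sqrt(3)*z^2/2 + 4*z + 2*cos(k*z)/k


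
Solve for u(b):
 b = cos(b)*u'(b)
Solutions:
 u(b) = C1 + Integral(b/cos(b), b)


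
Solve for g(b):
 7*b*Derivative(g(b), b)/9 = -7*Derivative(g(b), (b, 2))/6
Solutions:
 g(b) = C1 + C2*erf(sqrt(3)*b/3)


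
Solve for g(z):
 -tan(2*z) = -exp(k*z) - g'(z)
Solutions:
 g(z) = C1 - Piecewise((exp(k*z)/k, Ne(k, 0)), (z, True)) - log(cos(2*z))/2


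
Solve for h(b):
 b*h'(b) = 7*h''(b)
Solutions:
 h(b) = C1 + C2*erfi(sqrt(14)*b/14)


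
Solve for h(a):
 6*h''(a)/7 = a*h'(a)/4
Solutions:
 h(a) = C1 + C2*erfi(sqrt(21)*a/12)


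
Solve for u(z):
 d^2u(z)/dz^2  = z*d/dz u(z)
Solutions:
 u(z) = C1 + C2*erfi(sqrt(2)*z/2)


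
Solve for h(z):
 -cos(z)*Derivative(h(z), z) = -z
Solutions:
 h(z) = C1 + Integral(z/cos(z), z)


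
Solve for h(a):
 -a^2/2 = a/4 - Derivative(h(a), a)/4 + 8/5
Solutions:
 h(a) = C1 + 2*a^3/3 + a^2/2 + 32*a/5


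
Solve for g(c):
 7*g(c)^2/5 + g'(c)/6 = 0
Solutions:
 g(c) = 5/(C1 + 42*c)


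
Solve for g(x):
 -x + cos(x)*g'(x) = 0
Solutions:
 g(x) = C1 + Integral(x/cos(x), x)


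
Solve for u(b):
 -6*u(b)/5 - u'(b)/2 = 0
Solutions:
 u(b) = C1*exp(-12*b/5)


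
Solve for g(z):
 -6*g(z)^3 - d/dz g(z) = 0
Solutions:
 g(z) = -sqrt(2)*sqrt(-1/(C1 - 6*z))/2
 g(z) = sqrt(2)*sqrt(-1/(C1 - 6*z))/2


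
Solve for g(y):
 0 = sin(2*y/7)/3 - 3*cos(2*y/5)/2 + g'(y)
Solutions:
 g(y) = C1 + 15*sin(2*y/5)/4 + 7*cos(2*y/7)/6


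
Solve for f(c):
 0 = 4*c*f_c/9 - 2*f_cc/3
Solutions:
 f(c) = C1 + C2*erfi(sqrt(3)*c/3)


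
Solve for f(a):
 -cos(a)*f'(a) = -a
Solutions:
 f(a) = C1 + Integral(a/cos(a), a)


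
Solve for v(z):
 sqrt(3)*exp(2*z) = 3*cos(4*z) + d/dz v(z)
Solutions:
 v(z) = C1 + sqrt(3)*exp(2*z)/2 - 3*sin(4*z)/4


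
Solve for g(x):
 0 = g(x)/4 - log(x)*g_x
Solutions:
 g(x) = C1*exp(li(x)/4)


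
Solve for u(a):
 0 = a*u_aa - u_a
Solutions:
 u(a) = C1 + C2*a^2


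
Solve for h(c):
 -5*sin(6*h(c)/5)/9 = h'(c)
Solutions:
 5*c/9 + 5*log(cos(6*h(c)/5) - 1)/12 - 5*log(cos(6*h(c)/5) + 1)/12 = C1


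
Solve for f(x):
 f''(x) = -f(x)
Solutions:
 f(x) = C1*sin(x) + C2*cos(x)


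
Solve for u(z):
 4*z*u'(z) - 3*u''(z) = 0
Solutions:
 u(z) = C1 + C2*erfi(sqrt(6)*z/3)


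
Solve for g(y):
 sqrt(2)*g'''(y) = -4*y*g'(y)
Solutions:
 g(y) = C1 + Integral(C2*airyai(-sqrt(2)*y) + C3*airybi(-sqrt(2)*y), y)


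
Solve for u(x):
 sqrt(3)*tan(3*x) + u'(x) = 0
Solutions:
 u(x) = C1 + sqrt(3)*log(cos(3*x))/3


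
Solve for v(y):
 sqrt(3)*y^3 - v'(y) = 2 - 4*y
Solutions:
 v(y) = C1 + sqrt(3)*y^4/4 + 2*y^2 - 2*y


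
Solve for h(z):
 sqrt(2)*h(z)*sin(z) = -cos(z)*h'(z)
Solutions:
 h(z) = C1*cos(z)^(sqrt(2))


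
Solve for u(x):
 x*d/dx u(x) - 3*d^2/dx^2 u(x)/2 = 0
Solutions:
 u(x) = C1 + C2*erfi(sqrt(3)*x/3)


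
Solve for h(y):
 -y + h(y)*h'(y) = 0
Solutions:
 h(y) = -sqrt(C1 + y^2)
 h(y) = sqrt(C1 + y^2)


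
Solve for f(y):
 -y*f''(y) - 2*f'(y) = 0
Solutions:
 f(y) = C1 + C2/y


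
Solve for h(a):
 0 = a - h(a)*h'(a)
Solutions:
 h(a) = -sqrt(C1 + a^2)
 h(a) = sqrt(C1 + a^2)


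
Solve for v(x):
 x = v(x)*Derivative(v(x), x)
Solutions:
 v(x) = -sqrt(C1 + x^2)
 v(x) = sqrt(C1 + x^2)


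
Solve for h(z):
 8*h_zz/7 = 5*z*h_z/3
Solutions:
 h(z) = C1 + C2*erfi(sqrt(105)*z/12)


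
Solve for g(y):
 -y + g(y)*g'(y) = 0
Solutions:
 g(y) = -sqrt(C1 + y^2)
 g(y) = sqrt(C1 + y^2)


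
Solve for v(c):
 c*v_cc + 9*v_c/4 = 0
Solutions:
 v(c) = C1 + C2/c^(5/4)


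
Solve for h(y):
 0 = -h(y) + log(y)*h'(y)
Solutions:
 h(y) = C1*exp(li(y))


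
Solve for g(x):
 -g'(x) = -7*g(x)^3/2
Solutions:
 g(x) = -sqrt(-1/(C1 + 7*x))
 g(x) = sqrt(-1/(C1 + 7*x))


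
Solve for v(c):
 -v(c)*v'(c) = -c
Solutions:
 v(c) = -sqrt(C1 + c^2)
 v(c) = sqrt(C1 + c^2)


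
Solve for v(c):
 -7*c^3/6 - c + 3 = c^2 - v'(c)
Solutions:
 v(c) = C1 + 7*c^4/24 + c^3/3 + c^2/2 - 3*c


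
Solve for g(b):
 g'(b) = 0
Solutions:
 g(b) = C1


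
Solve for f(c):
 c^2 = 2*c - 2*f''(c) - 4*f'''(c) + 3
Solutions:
 f(c) = C1 + C2*c + C3*exp(-c/2) - c^4/24 + c^3/2 - 9*c^2/4


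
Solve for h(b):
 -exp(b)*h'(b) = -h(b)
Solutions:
 h(b) = C1*exp(-exp(-b))


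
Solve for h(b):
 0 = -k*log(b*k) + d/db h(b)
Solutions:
 h(b) = C1 + b*k*log(b*k) - b*k


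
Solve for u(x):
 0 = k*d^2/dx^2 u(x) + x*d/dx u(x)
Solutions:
 u(x) = C1 + C2*sqrt(k)*erf(sqrt(2)*x*sqrt(1/k)/2)


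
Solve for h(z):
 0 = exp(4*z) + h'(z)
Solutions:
 h(z) = C1 - exp(4*z)/4


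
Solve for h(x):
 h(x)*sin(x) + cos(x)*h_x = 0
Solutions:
 h(x) = C1*cos(x)


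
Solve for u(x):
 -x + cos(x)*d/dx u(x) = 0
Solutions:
 u(x) = C1 + Integral(x/cos(x), x)


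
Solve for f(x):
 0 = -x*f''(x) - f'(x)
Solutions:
 f(x) = C1 + C2*log(x)


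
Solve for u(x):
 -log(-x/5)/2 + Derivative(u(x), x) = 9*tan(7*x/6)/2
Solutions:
 u(x) = C1 + x*log(-x)/2 - x*log(5)/2 - x/2 - 27*log(cos(7*x/6))/7


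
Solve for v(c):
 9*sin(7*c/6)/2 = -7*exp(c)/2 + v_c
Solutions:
 v(c) = C1 + 7*exp(c)/2 - 27*cos(7*c/6)/7


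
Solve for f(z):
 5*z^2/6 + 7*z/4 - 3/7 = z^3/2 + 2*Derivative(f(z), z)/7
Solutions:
 f(z) = C1 - 7*z^4/16 + 35*z^3/36 + 49*z^2/16 - 3*z/2


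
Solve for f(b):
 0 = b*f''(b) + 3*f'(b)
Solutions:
 f(b) = C1 + C2/b^2


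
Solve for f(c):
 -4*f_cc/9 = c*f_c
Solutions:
 f(c) = C1 + C2*erf(3*sqrt(2)*c/4)


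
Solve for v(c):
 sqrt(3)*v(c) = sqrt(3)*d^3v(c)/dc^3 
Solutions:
 v(c) = C3*exp(c) + (C1*sin(sqrt(3)*c/2) + C2*cos(sqrt(3)*c/2))*exp(-c/2)


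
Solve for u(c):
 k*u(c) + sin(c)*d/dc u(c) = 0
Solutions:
 u(c) = C1*exp(k*(-log(cos(c) - 1) + log(cos(c) + 1))/2)


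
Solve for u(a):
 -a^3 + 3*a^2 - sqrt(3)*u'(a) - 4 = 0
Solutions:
 u(a) = C1 - sqrt(3)*a^4/12 + sqrt(3)*a^3/3 - 4*sqrt(3)*a/3


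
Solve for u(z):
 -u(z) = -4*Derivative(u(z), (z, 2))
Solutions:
 u(z) = C1*exp(-z/2) + C2*exp(z/2)


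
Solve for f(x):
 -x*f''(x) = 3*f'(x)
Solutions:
 f(x) = C1 + C2/x^2


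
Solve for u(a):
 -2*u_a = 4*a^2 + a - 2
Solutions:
 u(a) = C1 - 2*a^3/3 - a^2/4 + a


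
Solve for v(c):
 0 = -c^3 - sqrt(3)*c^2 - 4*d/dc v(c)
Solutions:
 v(c) = C1 - c^4/16 - sqrt(3)*c^3/12


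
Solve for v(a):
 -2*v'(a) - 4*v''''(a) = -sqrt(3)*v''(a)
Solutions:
 v(a) = C1 + C2*exp(a*(3^(5/6)/(sqrt(36 - sqrt(3)) + 6)^(1/3) + 3^(2/3)*(sqrt(36 - sqrt(3)) + 6)^(1/3))/12)*sin(a*(-3^(1/6)*(sqrt(36 - sqrt(3)) + 6)^(1/3) + 3^(1/3)/(sqrt(36 - sqrt(3)) + 6)^(1/3))/4) + C3*exp(a*(3^(5/6)/(sqrt(36 - sqrt(3)) + 6)^(1/3) + 3^(2/3)*(sqrt(36 - sqrt(3)) + 6)^(1/3))/12)*cos(a*(-3^(1/6)*(sqrt(36 - sqrt(3)) + 6)^(1/3) + 3^(1/3)/(sqrt(36 - sqrt(3)) + 6)^(1/3))/4) + C4*exp(-a*(3^(5/6)/(sqrt(36 - sqrt(3)) + 6)^(1/3) + 3^(2/3)*(sqrt(36 - sqrt(3)) + 6)^(1/3))/6)


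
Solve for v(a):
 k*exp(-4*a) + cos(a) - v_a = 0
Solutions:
 v(a) = C1 - k*exp(-4*a)/4 + sin(a)


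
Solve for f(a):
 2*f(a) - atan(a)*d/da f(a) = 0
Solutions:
 f(a) = C1*exp(2*Integral(1/atan(a), a))


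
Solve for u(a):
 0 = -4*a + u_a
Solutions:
 u(a) = C1 + 2*a^2


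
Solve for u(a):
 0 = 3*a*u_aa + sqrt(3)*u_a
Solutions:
 u(a) = C1 + C2*a^(1 - sqrt(3)/3)


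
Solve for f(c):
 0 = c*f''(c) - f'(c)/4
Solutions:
 f(c) = C1 + C2*c^(5/4)


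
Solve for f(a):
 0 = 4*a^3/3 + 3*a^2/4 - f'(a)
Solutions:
 f(a) = C1 + a^4/3 + a^3/4


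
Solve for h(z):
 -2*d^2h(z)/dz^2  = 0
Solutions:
 h(z) = C1 + C2*z


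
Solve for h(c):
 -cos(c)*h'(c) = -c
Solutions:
 h(c) = C1 + Integral(c/cos(c), c)


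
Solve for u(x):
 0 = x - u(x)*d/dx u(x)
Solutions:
 u(x) = -sqrt(C1 + x^2)
 u(x) = sqrt(C1 + x^2)


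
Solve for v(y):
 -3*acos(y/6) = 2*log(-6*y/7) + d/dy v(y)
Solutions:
 v(y) = C1 - 2*y*log(-y) - 3*y*acos(y/6) - 2*y*log(6) + 2*y + 2*y*log(7) + 3*sqrt(36 - y^2)


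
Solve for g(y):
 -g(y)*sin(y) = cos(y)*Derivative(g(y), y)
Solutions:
 g(y) = C1*cos(y)


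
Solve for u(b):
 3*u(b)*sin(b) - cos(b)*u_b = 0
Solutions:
 u(b) = C1/cos(b)^3


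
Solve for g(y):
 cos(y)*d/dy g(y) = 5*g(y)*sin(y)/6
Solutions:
 g(y) = C1/cos(y)^(5/6)


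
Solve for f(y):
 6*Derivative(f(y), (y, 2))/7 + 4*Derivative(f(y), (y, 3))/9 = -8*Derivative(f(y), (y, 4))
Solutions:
 f(y) = C1 + C2*y + (C3*sin(sqrt(6755)*y/252) + C4*cos(sqrt(6755)*y/252))*exp(-y/36)


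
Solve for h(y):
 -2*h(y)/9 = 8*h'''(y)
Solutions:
 h(y) = C3*exp(-6^(1/3)*y/6) + (C1*sin(2^(1/3)*3^(5/6)*y/12) + C2*cos(2^(1/3)*3^(5/6)*y/12))*exp(6^(1/3)*y/12)


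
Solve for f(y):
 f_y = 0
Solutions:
 f(y) = C1


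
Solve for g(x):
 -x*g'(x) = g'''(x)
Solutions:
 g(x) = C1 + Integral(C2*airyai(-x) + C3*airybi(-x), x)


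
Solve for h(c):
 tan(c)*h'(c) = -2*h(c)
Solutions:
 h(c) = C1/sin(c)^2


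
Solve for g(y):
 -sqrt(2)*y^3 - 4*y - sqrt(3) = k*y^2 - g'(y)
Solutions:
 g(y) = C1 + k*y^3/3 + sqrt(2)*y^4/4 + 2*y^2 + sqrt(3)*y


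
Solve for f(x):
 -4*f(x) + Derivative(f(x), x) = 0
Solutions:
 f(x) = C1*exp(4*x)


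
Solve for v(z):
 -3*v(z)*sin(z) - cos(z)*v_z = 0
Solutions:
 v(z) = C1*cos(z)^3


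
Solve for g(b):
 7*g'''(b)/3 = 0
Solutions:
 g(b) = C1 + C2*b + C3*b^2


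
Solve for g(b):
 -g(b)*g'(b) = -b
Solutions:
 g(b) = -sqrt(C1 + b^2)
 g(b) = sqrt(C1 + b^2)


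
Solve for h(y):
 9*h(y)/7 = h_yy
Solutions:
 h(y) = C1*exp(-3*sqrt(7)*y/7) + C2*exp(3*sqrt(7)*y/7)


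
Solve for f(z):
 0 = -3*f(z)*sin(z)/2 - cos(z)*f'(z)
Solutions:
 f(z) = C1*cos(z)^(3/2)


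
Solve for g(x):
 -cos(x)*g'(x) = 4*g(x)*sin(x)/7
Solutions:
 g(x) = C1*cos(x)^(4/7)


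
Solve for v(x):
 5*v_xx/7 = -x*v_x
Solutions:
 v(x) = C1 + C2*erf(sqrt(70)*x/10)


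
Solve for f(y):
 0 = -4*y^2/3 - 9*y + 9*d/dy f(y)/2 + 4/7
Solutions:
 f(y) = C1 + 8*y^3/81 + y^2 - 8*y/63


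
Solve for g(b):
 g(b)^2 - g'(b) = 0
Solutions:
 g(b) = -1/(C1 + b)


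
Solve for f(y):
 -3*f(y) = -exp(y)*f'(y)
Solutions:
 f(y) = C1*exp(-3*exp(-y))


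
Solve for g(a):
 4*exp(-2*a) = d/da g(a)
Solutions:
 g(a) = C1 - 2*exp(-2*a)


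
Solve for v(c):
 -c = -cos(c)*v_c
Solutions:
 v(c) = C1 + Integral(c/cos(c), c)


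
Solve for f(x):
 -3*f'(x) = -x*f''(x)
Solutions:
 f(x) = C1 + C2*x^4


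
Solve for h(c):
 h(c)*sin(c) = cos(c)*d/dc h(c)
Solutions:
 h(c) = C1/cos(c)


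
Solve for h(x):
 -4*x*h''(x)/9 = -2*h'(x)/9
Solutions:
 h(x) = C1 + C2*x^(3/2)


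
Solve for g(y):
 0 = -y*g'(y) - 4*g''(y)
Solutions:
 g(y) = C1 + C2*erf(sqrt(2)*y/4)


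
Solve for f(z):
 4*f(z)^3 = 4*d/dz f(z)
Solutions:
 f(z) = -sqrt(2)*sqrt(-1/(C1 + z))/2
 f(z) = sqrt(2)*sqrt(-1/(C1 + z))/2


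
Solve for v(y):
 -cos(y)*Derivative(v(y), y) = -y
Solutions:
 v(y) = C1 + Integral(y/cos(y), y)


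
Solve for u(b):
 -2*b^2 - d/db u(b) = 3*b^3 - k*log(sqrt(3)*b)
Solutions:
 u(b) = C1 - 3*b^4/4 - 2*b^3/3 + b*k*log(b) - b*k + b*k*log(3)/2


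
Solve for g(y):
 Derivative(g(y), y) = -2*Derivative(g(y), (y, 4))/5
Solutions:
 g(y) = C1 + C4*exp(-2^(2/3)*5^(1/3)*y/2) + (C2*sin(2^(2/3)*sqrt(3)*5^(1/3)*y/4) + C3*cos(2^(2/3)*sqrt(3)*5^(1/3)*y/4))*exp(2^(2/3)*5^(1/3)*y/4)


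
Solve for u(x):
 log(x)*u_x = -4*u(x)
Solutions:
 u(x) = C1*exp(-4*li(x))


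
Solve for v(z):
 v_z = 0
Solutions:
 v(z) = C1


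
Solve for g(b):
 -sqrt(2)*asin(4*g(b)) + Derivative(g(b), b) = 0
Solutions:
 Integral(1/asin(4*_y), (_y, g(b))) = C1 + sqrt(2)*b


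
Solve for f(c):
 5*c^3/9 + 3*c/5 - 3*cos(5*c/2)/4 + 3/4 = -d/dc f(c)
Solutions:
 f(c) = C1 - 5*c^4/36 - 3*c^2/10 - 3*c/4 + 3*sin(5*c/2)/10


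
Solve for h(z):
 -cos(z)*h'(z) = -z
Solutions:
 h(z) = C1 + Integral(z/cos(z), z)


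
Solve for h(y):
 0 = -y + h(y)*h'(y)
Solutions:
 h(y) = -sqrt(C1 + y^2)
 h(y) = sqrt(C1 + y^2)


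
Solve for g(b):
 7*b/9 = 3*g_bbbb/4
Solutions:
 g(b) = C1 + C2*b + C3*b^2 + C4*b^3 + 7*b^5/810


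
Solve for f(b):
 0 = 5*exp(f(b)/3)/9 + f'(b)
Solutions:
 f(b) = 3*log(1/(C1 + 5*b)) + 9*log(3)


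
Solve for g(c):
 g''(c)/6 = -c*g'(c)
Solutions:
 g(c) = C1 + C2*erf(sqrt(3)*c)


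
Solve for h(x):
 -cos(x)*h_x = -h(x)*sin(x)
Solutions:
 h(x) = C1/cos(x)


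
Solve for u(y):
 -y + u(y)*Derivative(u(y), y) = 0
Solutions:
 u(y) = -sqrt(C1 + y^2)
 u(y) = sqrt(C1 + y^2)


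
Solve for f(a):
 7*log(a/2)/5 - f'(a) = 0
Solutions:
 f(a) = C1 + 7*a*log(a)/5 - 7*a/5 - 7*a*log(2)/5


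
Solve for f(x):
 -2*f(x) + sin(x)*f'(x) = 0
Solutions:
 f(x) = C1*(cos(x) - 1)/(cos(x) + 1)


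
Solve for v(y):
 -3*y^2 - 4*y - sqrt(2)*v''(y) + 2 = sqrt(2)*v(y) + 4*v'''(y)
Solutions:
 v(y) = C1*exp(y*(-2*sqrt(2) + 2^(2/3)/(12*sqrt(165) + 109*sqrt(2))^(1/3) + 2^(1/3)*(12*sqrt(165) + 109*sqrt(2))^(1/3))/24)*sin(2^(1/3)*sqrt(3)*y*(-(12*sqrt(165) + 109*sqrt(2))^(1/3) + 2^(1/3)/(12*sqrt(165) + 109*sqrt(2))^(1/3))/24) + C2*exp(y*(-2*sqrt(2) + 2^(2/3)/(12*sqrt(165) + 109*sqrt(2))^(1/3) + 2^(1/3)*(12*sqrt(165) + 109*sqrt(2))^(1/3))/24)*cos(2^(1/3)*sqrt(3)*y*(-(12*sqrt(165) + 109*sqrt(2))^(1/3) + 2^(1/3)/(12*sqrt(165) + 109*sqrt(2))^(1/3))/24) + C3*exp(-y*(2^(2/3)/(12*sqrt(165) + 109*sqrt(2))^(1/3) + sqrt(2) + 2^(1/3)*(12*sqrt(165) + 109*sqrt(2))^(1/3))/12) - 3*sqrt(2)*y^2/2 - 2*sqrt(2)*y + 4*sqrt(2)


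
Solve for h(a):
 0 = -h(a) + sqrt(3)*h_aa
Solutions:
 h(a) = C1*exp(-3^(3/4)*a/3) + C2*exp(3^(3/4)*a/3)


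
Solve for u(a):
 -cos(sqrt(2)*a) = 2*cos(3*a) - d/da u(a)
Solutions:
 u(a) = C1 + 2*sin(3*a)/3 + sqrt(2)*sin(sqrt(2)*a)/2


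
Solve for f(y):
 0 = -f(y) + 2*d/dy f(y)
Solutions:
 f(y) = C1*exp(y/2)


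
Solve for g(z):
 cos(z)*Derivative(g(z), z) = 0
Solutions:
 g(z) = C1


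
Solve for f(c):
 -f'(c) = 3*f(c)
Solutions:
 f(c) = C1*exp(-3*c)


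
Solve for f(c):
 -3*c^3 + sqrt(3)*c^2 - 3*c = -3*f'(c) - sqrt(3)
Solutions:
 f(c) = C1 + c^4/4 - sqrt(3)*c^3/9 + c^2/2 - sqrt(3)*c/3


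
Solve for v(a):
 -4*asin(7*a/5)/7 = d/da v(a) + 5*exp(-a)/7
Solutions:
 v(a) = C1 - 4*a*asin(7*a/5)/7 - 4*sqrt(25 - 49*a^2)/49 + 5*exp(-a)/7


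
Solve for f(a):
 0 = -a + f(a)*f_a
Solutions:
 f(a) = -sqrt(C1 + a^2)
 f(a) = sqrt(C1 + a^2)


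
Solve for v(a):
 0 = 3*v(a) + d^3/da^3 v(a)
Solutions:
 v(a) = C3*exp(-3^(1/3)*a) + (C1*sin(3^(5/6)*a/2) + C2*cos(3^(5/6)*a/2))*exp(3^(1/3)*a/2)


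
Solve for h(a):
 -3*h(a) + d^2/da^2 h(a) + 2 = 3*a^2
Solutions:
 h(a) = C1*exp(-sqrt(3)*a) + C2*exp(sqrt(3)*a) - a^2


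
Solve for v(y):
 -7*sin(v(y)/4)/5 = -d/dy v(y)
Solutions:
 -7*y/5 + 2*log(cos(v(y)/4) - 1) - 2*log(cos(v(y)/4) + 1) = C1


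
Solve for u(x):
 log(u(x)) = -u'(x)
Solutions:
 li(u(x)) = C1 - x


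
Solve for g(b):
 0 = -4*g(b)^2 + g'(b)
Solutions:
 g(b) = -1/(C1 + 4*b)


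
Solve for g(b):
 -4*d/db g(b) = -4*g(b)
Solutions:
 g(b) = C1*exp(b)


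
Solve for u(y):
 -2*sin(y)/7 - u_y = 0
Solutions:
 u(y) = C1 + 2*cos(y)/7


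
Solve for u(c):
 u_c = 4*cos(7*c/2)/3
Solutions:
 u(c) = C1 + 8*sin(7*c/2)/21


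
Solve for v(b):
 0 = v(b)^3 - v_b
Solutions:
 v(b) = -sqrt(2)*sqrt(-1/(C1 + b))/2
 v(b) = sqrt(2)*sqrt(-1/(C1 + b))/2


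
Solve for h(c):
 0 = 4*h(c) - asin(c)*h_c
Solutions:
 h(c) = C1*exp(4*Integral(1/asin(c), c))


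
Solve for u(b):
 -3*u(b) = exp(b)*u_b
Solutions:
 u(b) = C1*exp(3*exp(-b))


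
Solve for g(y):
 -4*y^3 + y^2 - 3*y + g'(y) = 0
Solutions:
 g(y) = C1 + y^4 - y^3/3 + 3*y^2/2


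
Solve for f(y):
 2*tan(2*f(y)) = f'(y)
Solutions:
 f(y) = -asin(C1*exp(4*y))/2 + pi/2
 f(y) = asin(C1*exp(4*y))/2


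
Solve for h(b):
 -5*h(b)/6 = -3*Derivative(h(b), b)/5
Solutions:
 h(b) = C1*exp(25*b/18)


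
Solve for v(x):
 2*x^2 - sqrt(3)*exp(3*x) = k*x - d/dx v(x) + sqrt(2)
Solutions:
 v(x) = C1 + k*x^2/2 - 2*x^3/3 + sqrt(2)*x + sqrt(3)*exp(3*x)/3


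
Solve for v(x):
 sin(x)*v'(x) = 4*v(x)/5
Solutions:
 v(x) = C1*(cos(x) - 1)^(2/5)/(cos(x) + 1)^(2/5)


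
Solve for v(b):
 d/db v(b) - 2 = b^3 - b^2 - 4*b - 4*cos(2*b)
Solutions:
 v(b) = C1 + b^4/4 - b^3/3 - 2*b^2 + 2*b - 2*sin(2*b)


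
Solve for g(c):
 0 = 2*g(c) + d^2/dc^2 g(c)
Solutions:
 g(c) = C1*sin(sqrt(2)*c) + C2*cos(sqrt(2)*c)


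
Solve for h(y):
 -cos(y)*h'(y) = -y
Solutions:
 h(y) = C1 + Integral(y/cos(y), y)


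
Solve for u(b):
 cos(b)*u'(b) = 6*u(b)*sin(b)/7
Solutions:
 u(b) = C1/cos(b)^(6/7)


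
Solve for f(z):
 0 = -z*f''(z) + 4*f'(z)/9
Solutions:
 f(z) = C1 + C2*z^(13/9)


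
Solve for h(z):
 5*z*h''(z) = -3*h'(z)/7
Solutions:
 h(z) = C1 + C2*z^(32/35)


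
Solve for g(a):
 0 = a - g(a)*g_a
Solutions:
 g(a) = -sqrt(C1 + a^2)
 g(a) = sqrt(C1 + a^2)


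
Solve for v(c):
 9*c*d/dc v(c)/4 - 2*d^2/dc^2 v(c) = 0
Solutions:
 v(c) = C1 + C2*erfi(3*c/4)


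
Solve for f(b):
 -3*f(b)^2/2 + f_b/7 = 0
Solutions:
 f(b) = -2/(C1 + 21*b)


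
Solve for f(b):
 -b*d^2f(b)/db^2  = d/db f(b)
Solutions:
 f(b) = C1 + C2*log(b)


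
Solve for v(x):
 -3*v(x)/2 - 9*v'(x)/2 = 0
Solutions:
 v(x) = C1*exp(-x/3)


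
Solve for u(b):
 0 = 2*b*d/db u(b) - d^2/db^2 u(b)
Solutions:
 u(b) = C1 + C2*erfi(b)


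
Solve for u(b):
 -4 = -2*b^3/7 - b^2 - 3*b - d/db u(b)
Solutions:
 u(b) = C1 - b^4/14 - b^3/3 - 3*b^2/2 + 4*b


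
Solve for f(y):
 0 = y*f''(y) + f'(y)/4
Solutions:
 f(y) = C1 + C2*y^(3/4)


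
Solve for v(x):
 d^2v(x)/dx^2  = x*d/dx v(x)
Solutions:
 v(x) = C1 + C2*erfi(sqrt(2)*x/2)


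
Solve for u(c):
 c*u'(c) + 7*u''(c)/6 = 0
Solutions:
 u(c) = C1 + C2*erf(sqrt(21)*c/7)


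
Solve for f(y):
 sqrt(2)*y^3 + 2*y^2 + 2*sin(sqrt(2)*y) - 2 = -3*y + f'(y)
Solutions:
 f(y) = C1 + sqrt(2)*y^4/4 + 2*y^3/3 + 3*y^2/2 - 2*y - sqrt(2)*cos(sqrt(2)*y)


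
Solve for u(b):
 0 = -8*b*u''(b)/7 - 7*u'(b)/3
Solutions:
 u(b) = C1 + C2/b^(25/24)


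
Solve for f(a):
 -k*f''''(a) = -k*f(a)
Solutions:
 f(a) = C1*exp(-a) + C2*exp(a) + C3*sin(a) + C4*cos(a)


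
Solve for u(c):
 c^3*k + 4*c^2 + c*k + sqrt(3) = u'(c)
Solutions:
 u(c) = C1 + c^4*k/4 + 4*c^3/3 + c^2*k/2 + sqrt(3)*c


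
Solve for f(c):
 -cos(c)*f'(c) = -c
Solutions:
 f(c) = C1 + Integral(c/cos(c), c)


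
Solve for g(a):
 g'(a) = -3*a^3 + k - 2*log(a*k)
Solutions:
 g(a) = C1 - 3*a^4/4 + a*(k + 2) - 2*a*log(a*k)


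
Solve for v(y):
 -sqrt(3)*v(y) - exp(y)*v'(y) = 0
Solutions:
 v(y) = C1*exp(sqrt(3)*exp(-y))


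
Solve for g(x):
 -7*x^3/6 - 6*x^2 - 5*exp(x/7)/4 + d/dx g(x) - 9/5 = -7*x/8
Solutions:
 g(x) = C1 + 7*x^4/24 + 2*x^3 - 7*x^2/16 + 9*x/5 + 35*exp(x/7)/4


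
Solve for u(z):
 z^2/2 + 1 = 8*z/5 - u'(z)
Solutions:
 u(z) = C1 - z^3/6 + 4*z^2/5 - z


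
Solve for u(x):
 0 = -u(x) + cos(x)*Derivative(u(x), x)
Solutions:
 u(x) = C1*sqrt(sin(x) + 1)/sqrt(sin(x) - 1)


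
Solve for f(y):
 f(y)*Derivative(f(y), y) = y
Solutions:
 f(y) = -sqrt(C1 + y^2)
 f(y) = sqrt(C1 + y^2)


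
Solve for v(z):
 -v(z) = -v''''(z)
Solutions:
 v(z) = C1*exp(-z) + C2*exp(z) + C3*sin(z) + C4*cos(z)


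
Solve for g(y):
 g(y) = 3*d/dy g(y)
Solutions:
 g(y) = C1*exp(y/3)


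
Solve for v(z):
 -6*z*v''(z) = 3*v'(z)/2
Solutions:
 v(z) = C1 + C2*z^(3/4)


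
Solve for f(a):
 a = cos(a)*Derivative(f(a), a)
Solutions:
 f(a) = C1 + Integral(a/cos(a), a)


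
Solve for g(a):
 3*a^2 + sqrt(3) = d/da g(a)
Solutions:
 g(a) = C1 + a^3 + sqrt(3)*a


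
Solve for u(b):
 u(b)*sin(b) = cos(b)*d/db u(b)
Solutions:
 u(b) = C1/cos(b)


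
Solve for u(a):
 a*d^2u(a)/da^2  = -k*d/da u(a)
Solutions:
 u(a) = C1 + a^(1 - re(k))*(C2*sin(log(a)*Abs(im(k))) + C3*cos(log(a)*im(k)))


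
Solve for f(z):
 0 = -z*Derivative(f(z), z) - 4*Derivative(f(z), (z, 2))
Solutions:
 f(z) = C1 + C2*erf(sqrt(2)*z/4)


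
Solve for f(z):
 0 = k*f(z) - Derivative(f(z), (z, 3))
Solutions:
 f(z) = C1*exp(k^(1/3)*z) + C2*exp(k^(1/3)*z*(-1 + sqrt(3)*I)/2) + C3*exp(-k^(1/3)*z*(1 + sqrt(3)*I)/2)


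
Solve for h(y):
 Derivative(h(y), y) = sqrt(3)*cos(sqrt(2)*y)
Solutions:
 h(y) = C1 + sqrt(6)*sin(sqrt(2)*y)/2


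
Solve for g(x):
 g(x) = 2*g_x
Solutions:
 g(x) = C1*exp(x/2)


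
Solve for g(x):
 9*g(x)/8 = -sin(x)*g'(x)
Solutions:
 g(x) = C1*(cos(x) + 1)^(9/16)/(cos(x) - 1)^(9/16)


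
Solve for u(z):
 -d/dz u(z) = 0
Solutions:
 u(z) = C1


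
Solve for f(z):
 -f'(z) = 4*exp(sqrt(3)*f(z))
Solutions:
 f(z) = sqrt(3)*(2*log(1/(C1 + 4*z)) - log(3))/6


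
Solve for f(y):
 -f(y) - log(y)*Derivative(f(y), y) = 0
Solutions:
 f(y) = C1*exp(-li(y))


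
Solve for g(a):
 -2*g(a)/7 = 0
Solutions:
 g(a) = 0


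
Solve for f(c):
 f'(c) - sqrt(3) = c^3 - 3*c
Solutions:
 f(c) = C1 + c^4/4 - 3*c^2/2 + sqrt(3)*c


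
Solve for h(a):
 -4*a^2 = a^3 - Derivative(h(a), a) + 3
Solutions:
 h(a) = C1 + a^4/4 + 4*a^3/3 + 3*a


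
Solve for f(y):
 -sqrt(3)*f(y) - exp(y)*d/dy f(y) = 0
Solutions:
 f(y) = C1*exp(sqrt(3)*exp(-y))


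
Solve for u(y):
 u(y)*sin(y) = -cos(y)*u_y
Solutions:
 u(y) = C1*cos(y)


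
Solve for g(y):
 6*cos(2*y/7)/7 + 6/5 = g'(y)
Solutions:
 g(y) = C1 + 6*y/5 + 3*sin(2*y/7)


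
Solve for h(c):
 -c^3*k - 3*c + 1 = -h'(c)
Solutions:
 h(c) = C1 + c^4*k/4 + 3*c^2/2 - c


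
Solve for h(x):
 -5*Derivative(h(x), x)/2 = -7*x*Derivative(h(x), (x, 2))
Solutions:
 h(x) = C1 + C2*x^(19/14)


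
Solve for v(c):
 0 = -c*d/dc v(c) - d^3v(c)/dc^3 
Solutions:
 v(c) = C1 + Integral(C2*airyai(-c) + C3*airybi(-c), c)


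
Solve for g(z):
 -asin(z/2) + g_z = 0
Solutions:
 g(z) = C1 + z*asin(z/2) + sqrt(4 - z^2)


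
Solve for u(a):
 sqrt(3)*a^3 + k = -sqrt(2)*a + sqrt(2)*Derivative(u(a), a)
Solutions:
 u(a) = C1 + sqrt(6)*a^4/8 + a^2/2 + sqrt(2)*a*k/2


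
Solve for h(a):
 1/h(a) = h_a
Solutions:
 h(a) = -sqrt(C1 + 2*a)
 h(a) = sqrt(C1 + 2*a)


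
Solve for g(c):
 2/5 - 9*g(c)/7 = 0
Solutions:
 g(c) = 14/45


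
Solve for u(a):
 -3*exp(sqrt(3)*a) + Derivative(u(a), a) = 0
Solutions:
 u(a) = C1 + sqrt(3)*exp(sqrt(3)*a)


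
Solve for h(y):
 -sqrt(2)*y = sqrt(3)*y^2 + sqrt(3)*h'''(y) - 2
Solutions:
 h(y) = C1 + C2*y + C3*y^2 - y^5/60 - sqrt(6)*y^4/72 + sqrt(3)*y^3/9


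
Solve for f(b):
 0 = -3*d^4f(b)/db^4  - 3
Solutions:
 f(b) = C1 + C2*b + C3*b^2 + C4*b^3 - b^4/24


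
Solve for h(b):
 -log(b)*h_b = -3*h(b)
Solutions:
 h(b) = C1*exp(3*li(b))


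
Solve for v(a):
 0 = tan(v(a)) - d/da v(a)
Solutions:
 v(a) = pi - asin(C1*exp(a))
 v(a) = asin(C1*exp(a))


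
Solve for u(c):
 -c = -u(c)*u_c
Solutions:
 u(c) = -sqrt(C1 + c^2)
 u(c) = sqrt(C1 + c^2)


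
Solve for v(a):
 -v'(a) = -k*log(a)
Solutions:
 v(a) = C1 + a*k*log(a) - a*k


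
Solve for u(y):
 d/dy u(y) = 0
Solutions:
 u(y) = C1


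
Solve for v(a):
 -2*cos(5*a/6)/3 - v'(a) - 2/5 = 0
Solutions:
 v(a) = C1 - 2*a/5 - 4*sin(5*a/6)/5


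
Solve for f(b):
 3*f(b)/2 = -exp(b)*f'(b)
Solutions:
 f(b) = C1*exp(3*exp(-b)/2)


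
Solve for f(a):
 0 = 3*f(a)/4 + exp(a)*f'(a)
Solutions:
 f(a) = C1*exp(3*exp(-a)/4)


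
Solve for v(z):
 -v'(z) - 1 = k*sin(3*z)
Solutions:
 v(z) = C1 + k*cos(3*z)/3 - z


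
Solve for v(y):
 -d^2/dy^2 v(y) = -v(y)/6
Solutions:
 v(y) = C1*exp(-sqrt(6)*y/6) + C2*exp(sqrt(6)*y/6)


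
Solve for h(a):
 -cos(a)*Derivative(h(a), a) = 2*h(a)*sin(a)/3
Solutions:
 h(a) = C1*cos(a)^(2/3)


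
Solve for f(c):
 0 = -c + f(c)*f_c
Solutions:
 f(c) = -sqrt(C1 + c^2)
 f(c) = sqrt(C1 + c^2)


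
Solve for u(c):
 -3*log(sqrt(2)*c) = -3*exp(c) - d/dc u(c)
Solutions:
 u(c) = C1 + 3*c*log(c) + c*(-3 + 3*log(2)/2) - 3*exp(c)


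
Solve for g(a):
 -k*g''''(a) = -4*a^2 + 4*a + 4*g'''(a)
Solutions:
 g(a) = C1 + C2*a + C3*a^2 + C4*exp(-4*a/k) + a^5/60 - a^4*(k + 2)/48 + a^3*k*(k + 2)/48


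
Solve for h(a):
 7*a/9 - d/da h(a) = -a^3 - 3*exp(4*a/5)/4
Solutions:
 h(a) = C1 + a^4/4 + 7*a^2/18 + 15*exp(4*a/5)/16


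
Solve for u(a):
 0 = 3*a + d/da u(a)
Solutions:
 u(a) = C1 - 3*a^2/2


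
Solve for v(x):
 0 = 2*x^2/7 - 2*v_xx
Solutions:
 v(x) = C1 + C2*x + x^4/84


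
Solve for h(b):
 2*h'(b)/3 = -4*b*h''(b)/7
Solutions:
 h(b) = C1 + C2/b^(1/6)


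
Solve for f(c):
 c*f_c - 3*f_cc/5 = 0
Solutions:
 f(c) = C1 + C2*erfi(sqrt(30)*c/6)


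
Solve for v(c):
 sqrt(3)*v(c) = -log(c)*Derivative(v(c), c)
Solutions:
 v(c) = C1*exp(-sqrt(3)*li(c))


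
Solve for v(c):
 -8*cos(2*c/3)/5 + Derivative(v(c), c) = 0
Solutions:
 v(c) = C1 + 12*sin(2*c/3)/5


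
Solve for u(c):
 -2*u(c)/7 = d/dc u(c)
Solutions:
 u(c) = C1*exp(-2*c/7)


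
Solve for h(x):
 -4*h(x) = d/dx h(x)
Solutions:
 h(x) = C1*exp(-4*x)


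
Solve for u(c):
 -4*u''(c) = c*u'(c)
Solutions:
 u(c) = C1 + C2*erf(sqrt(2)*c/4)


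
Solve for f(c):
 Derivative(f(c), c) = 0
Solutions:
 f(c) = C1


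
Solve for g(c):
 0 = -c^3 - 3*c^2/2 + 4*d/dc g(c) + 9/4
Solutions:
 g(c) = C1 + c^4/16 + c^3/8 - 9*c/16


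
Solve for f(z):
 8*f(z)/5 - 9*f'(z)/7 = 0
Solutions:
 f(z) = C1*exp(56*z/45)


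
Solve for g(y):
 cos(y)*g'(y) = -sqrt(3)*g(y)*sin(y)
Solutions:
 g(y) = C1*cos(y)^(sqrt(3))


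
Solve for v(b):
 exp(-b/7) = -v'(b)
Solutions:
 v(b) = C1 + 7*exp(-b/7)


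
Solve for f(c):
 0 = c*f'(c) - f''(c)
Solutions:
 f(c) = C1 + C2*erfi(sqrt(2)*c/2)


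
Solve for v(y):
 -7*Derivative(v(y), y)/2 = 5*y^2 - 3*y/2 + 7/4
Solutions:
 v(y) = C1 - 10*y^3/21 + 3*y^2/14 - y/2


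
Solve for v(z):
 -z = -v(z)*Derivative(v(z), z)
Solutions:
 v(z) = -sqrt(C1 + z^2)
 v(z) = sqrt(C1 + z^2)
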